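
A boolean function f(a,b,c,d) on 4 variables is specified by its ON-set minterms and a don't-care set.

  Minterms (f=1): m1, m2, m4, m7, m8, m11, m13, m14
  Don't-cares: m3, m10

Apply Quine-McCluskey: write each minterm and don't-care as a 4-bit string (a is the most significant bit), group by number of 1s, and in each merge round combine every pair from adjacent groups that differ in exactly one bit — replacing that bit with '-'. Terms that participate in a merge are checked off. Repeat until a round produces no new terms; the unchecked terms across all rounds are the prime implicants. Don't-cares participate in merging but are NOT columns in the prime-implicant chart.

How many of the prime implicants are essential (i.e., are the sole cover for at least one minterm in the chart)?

size-2^0 implicants → 0001(✓)  0010(✓)  0011(✓)  0100  0111(✓)  1000(✓)  1010(✓)  1011(✓)  1101  1110(✓)
size-2^1 implicants → -010(✓)  -011(✓)  0-11  00-1  001-(✓)  1-10  10-0  101-(✓)
size-2^2 implicants → -01-
Unchecked terms (primes): -01-, 0-11, 00-1, 0100, 1-10, 10-0, 1101
Minterm coverage:
  m1 ⊆ 00-1 [E]
  m2 ⊆ -01- [E]
  m4 ⊆ 0100 [E]
  m7 ⊆ 0-11 [E]
  m8 ⊆ 10-0 [E]
  m11 ⊆ -01- [E]
  m13 ⊆ 1101 [E]
  m14 ⊆ 1-10 [E]
E = {-01-, 0-11, 00-1, 0100, 1-10, 10-0, 1101}

7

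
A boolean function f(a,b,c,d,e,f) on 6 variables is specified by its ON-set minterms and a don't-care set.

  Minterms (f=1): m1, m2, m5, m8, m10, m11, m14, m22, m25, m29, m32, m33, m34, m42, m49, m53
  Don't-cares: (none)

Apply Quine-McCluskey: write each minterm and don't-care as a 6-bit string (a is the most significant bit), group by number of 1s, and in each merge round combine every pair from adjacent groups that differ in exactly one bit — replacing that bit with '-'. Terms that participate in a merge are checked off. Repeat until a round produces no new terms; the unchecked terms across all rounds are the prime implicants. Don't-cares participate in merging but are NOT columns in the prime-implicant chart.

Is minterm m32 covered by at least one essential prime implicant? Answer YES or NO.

NO

[col 0] 000001*, 000010*, 000101*, 001000*, 001010*, 001011*, 001110*, 010110, 011001*, 011101*, 100000*, 100001*, 100010*, 101010*, 110001*, 110101*
[col 1] -00001, -00010*, -01010*, 00-010*, 000-01, 001-10, 0010-0, 00101-, 011-01, 1-0001, 10-010*, 1000-0, 10000-, 110-01
[col 2] -0-010
Prime implicants: -0-010, -00001, 000-01, 001-10, 0010-0, 00101-, 010110, 011-01, 1-0001, 1000-0, 10000-, 110-01
PI chart (minterm → PIs covering it):
  1 | -00001,000-01
  2 | -0-010  (sole → essential)
  5 | 000-01  (sole → essential)
  8 | 0010-0  (sole → essential)
  10 | -0-010,001-10,0010-0,00101-
  11 | 00101-  (sole → essential)
  14 | 001-10  (sole → essential)
  22 | 010110  (sole → essential)
  25 | 011-01  (sole → essential)
  29 | 011-01  (sole → essential)
  32 | 1000-0,10000-
  33 | -00001,1-0001,10000-
  34 | -0-010,1000-0
  42 | -0-010  (sole → essential)
  49 | 1-0001,110-01
  53 | 110-01  (sole → essential)
Essential prime implicants: -0-010, 000-01, 001-10, 0010-0, 00101-, 010110, 011-01, 110-01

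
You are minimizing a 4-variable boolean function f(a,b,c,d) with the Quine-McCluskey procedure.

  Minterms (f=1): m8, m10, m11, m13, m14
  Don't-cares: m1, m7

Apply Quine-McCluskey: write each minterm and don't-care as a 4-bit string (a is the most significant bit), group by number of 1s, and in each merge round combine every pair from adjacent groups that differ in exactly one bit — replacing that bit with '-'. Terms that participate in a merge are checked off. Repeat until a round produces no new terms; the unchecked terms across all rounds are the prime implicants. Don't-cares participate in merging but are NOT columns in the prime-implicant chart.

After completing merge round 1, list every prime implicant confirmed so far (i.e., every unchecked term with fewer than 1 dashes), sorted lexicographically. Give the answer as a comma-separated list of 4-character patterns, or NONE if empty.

[col 0] 0001, 0111, 1000*, 1010*, 1011*, 1101, 1110*
[col 1] 1-10, 10-0, 101-
Prime implicants: 0001, 0111, 1-10, 10-0, 101-, 1101

0001, 0111, 1101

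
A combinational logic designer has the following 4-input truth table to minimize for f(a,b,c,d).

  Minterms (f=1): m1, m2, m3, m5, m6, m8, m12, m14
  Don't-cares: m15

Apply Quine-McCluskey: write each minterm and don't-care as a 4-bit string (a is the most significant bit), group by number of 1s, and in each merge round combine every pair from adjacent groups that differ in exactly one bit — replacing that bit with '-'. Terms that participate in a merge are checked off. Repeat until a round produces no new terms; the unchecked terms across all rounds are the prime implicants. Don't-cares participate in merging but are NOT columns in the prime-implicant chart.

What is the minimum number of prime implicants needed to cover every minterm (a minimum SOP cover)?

4

Round 0: 0001✓ 0010✓ 0011✓ 0101✓ 0110✓ 1000✓ 1100✓ 1110✓ 1111✓
Round 1: -110 0-01 0-10 00-1 001- 1-00 11-0 111-
PIs = {-110, 0-01, 0-10, 00-1, 001-, 1-00, 11-0, 111-}
Coverage chart:
  m1: 0-01,00-1
  m2: 0-10,001-
  m3: 00-1,001-
  m5: 0-01 ←essential
  m6: -110,0-10
  m8: 1-00 ←essential
  m12: 1-00,11-0
  m14: -110,11-0,111-
Essential: 0-01, 1-00
Petrick residual → -110, 001-
Min cover (4 terms): bcd' + a'c'd + a'b'c + ac'd'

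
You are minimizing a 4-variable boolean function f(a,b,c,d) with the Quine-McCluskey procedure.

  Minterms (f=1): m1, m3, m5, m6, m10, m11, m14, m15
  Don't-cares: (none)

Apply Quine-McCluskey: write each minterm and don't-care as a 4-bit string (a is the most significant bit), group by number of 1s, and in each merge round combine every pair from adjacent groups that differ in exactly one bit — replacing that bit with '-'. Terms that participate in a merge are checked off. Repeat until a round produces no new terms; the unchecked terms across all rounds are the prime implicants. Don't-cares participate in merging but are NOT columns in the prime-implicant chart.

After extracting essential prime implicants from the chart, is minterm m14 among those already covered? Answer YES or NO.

YES

Round 0: 0001✓ 0011✓ 0101✓ 0110✓ 1010✓ 1011✓ 1110✓ 1111✓
Round 1: -011 -110 0-01 00-1 1-10✓ 1-11✓ 101-✓ 111-✓
Round 2: 1-1-
PIs = {-011, -110, 0-01, 00-1, 1-1-}
Coverage chart:
  m1: 0-01,00-1
  m3: -011,00-1
  m5: 0-01 ←essential
  m6: -110 ←essential
  m10: 1-1- ←essential
  m11: -011,1-1-
  m14: -110,1-1-
  m15: 1-1- ←essential
Essential: -110, 0-01, 1-1-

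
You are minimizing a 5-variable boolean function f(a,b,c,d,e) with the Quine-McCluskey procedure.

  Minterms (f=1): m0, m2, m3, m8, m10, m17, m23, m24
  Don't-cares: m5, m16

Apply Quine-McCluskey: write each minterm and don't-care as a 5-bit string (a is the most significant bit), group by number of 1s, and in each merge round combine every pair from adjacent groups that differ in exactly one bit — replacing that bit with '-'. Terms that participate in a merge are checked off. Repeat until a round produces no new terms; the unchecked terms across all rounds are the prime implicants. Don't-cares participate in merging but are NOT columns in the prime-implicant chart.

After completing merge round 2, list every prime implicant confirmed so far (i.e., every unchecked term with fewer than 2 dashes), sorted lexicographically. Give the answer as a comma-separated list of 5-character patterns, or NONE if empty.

0001-, 00101, 1000-, 10111

[col 0] 00000*, 00010*, 00011*, 00101, 01000*, 01010*, 10000*, 10001*, 10111, 11000*
[col 1] -0000*, -1000*, 0-000*, 0-010*, 000-0*, 0001-, 010-0*, 1-000*, 1000-
[col 2] --000, 0-0-0
Prime implicants: --000, 0-0-0, 0001-, 00101, 1000-, 10111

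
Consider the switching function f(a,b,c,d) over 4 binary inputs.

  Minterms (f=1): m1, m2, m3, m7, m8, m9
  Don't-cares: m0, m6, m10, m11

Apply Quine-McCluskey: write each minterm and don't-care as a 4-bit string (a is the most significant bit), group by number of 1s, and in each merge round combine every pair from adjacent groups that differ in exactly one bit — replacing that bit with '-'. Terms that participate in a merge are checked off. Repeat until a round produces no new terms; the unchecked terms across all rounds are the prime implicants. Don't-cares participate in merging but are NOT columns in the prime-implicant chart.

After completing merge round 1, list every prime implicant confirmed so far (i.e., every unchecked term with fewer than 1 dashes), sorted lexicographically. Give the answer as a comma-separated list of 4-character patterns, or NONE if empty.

[col 0] 0000*, 0001*, 0010*, 0011*, 0110*, 0111*, 1000*, 1001*, 1010*, 1011*
[col 1] -000*, -001*, -010*, -011*, 0-10*, 0-11*, 00-0*, 00-1*, 000-*, 001-*, 011-*, 10-0*, 10-1*, 100-*, 101-*
[col 2] -0-0*, -0-1*, -00-*, -01-*, 0-1-, 00--*, 10--*
[col 3] -0--
Prime implicants: -0--, 0-1-

NONE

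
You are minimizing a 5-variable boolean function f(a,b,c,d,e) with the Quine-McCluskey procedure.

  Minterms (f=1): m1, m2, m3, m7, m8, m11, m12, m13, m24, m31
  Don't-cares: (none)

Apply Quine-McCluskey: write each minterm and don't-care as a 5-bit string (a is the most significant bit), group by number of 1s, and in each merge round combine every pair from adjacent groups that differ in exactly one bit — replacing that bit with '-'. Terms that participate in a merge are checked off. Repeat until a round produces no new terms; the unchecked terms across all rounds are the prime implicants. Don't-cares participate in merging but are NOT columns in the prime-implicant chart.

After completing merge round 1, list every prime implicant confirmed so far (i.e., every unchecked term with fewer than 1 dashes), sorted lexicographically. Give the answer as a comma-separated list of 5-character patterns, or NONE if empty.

size-2^0 implicants → 00001(✓)  00010(✓)  00011(✓)  00111(✓)  01000(✓)  01011(✓)  01100(✓)  01101(✓)  11000(✓)  11111
size-2^1 implicants → -1000  0-011  00-11  000-1  0001-  01-00  0110-
Unchecked terms (primes): -1000, 0-011, 00-11, 000-1, 0001-, 01-00, 0110-, 11111

11111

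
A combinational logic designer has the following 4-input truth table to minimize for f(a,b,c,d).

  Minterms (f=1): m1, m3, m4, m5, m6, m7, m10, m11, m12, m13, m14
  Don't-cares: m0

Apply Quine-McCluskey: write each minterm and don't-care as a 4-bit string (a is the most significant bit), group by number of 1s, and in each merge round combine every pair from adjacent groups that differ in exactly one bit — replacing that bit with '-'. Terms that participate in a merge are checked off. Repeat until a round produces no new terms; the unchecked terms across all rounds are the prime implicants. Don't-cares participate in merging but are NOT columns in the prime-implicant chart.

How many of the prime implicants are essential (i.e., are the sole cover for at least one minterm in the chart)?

[col 0] 0000*, 0001*, 0011*, 0100*, 0101*, 0110*, 0111*, 1010*, 1011*, 1100*, 1101*, 1110*
[col 1] -011, -100*, -101*, -110*, 0-00*, 0-01*, 0-11*, 00-1*, 000-*, 01-0*, 01-1*, 010-*, 011-*, 1-10, 101-, 11-0*, 110-*
[col 2] -1-0, -10-, 0--1, 0-0-, 01--
Prime implicants: -011, -1-0, -10-, 0--1, 0-0-, 01--, 1-10, 101-
PI chart (minterm → PIs covering it):
  1 | 0--1,0-0-
  3 | -011,0--1
  4 | -1-0,-10-,0-0-,01--
  5 | -10-,0--1,0-0-,01--
  6 | -1-0,01--
  7 | 0--1,01--
  10 | 1-10,101-
  11 | -011,101-
  12 | -1-0,-10-
  13 | -10-  (sole → essential)
  14 | -1-0,1-10
Essential prime implicants: -10-

1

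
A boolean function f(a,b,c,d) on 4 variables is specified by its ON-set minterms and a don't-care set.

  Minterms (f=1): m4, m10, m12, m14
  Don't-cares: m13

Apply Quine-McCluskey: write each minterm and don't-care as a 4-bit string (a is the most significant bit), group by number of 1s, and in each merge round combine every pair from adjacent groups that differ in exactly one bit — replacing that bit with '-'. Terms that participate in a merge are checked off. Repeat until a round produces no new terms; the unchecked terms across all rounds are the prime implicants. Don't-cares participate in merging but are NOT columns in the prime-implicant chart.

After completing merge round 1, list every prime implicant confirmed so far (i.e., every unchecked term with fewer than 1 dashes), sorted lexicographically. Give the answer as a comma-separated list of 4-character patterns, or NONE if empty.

NONE

size-2^0 implicants → 0100(✓)  1010(✓)  1100(✓)  1101(✓)  1110(✓)
size-2^1 implicants → -100  1-10  11-0  110-
Unchecked terms (primes): -100, 1-10, 11-0, 110-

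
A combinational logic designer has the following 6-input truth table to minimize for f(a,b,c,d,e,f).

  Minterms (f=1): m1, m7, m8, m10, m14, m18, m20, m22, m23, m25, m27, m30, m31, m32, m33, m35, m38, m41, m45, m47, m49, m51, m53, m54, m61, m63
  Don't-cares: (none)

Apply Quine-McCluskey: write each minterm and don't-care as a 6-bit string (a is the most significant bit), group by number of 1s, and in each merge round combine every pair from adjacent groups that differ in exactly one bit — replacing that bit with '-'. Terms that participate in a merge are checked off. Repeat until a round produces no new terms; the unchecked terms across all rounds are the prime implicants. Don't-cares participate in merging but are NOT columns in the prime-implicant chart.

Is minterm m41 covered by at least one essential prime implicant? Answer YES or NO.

[col 0] 000001*, 000111*, 001000*, 001010*, 001110*, 010010*, 010100*, 010110*, 010111*, 011001*, 011011*, 011110*, 011111*, 100000*, 100001*, 100011*, 100110*, 101001*, 101101*, 101111*, 110001*, 110011*, 110101*, 110110*, 111101*, 111111*
[col 1] -00001, -10110, -11111, 0-0111, 0-1110, 001-10, 0010-0, 01-110*, 01-111*, 010-10, 0101-0, 01011-*, 011-11, 0110-1, 01111-*, 1-0001*, 1-0011*, 1-0110, 1-1101*, 1-1111*, 10-001, 1000-1*, 10000-, 101-01, 1011-1*, 11-101, 110-01, 1100-1*, 1111-1*
[col 2] 01-11-, 1-00-1, 1-11-1
Prime implicants: -00001, -10110, -11111, 0-0111, 0-1110, 001-10, 0010-0, 01-11-, 010-10, 0101-0, 011-11, 0110-1, 1-00-1, 1-0110, 1-11-1, 10-001, 10000-, 101-01, 11-101, 110-01
PI chart (minterm → PIs covering it):
  1 | -00001  (sole → essential)
  7 | 0-0111  (sole → essential)
  8 | 0010-0  (sole → essential)
  10 | 001-10,0010-0
  14 | 0-1110,001-10
  18 | 010-10  (sole → essential)
  20 | 0101-0  (sole → essential)
  22 | -10110,01-11-,010-10,0101-0
  23 | 0-0111,01-11-
  25 | 0110-1  (sole → essential)
  27 | 011-11,0110-1
  30 | 0-1110,01-11-
  31 | -11111,01-11-,011-11
  32 | 10000-  (sole → essential)
  33 | -00001,1-00-1,10-001,10000-
  35 | 1-00-1  (sole → essential)
  38 | 1-0110  (sole → essential)
  41 | 10-001,101-01
  45 | 1-11-1,101-01
  47 | 1-11-1  (sole → essential)
  49 | 1-00-1,110-01
  51 | 1-00-1  (sole → essential)
  53 | 11-101,110-01
  54 | -10110,1-0110
  61 | 1-11-1,11-101
  63 | -11111,1-11-1
Essential prime implicants: -00001, 0-0111, 0010-0, 010-10, 0101-0, 0110-1, 1-00-1, 1-0110, 1-11-1, 10000-

NO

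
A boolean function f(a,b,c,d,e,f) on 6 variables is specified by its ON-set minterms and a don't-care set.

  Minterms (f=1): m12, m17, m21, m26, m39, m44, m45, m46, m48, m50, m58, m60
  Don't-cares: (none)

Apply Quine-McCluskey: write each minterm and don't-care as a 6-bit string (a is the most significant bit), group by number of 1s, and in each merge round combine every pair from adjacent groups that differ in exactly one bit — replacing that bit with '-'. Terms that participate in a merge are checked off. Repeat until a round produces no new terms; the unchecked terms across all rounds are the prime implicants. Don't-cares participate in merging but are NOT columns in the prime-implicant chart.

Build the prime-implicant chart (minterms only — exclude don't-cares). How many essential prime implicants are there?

8

Round 0: 001100✓ 010001✓ 010101✓ 011010✓ 100111 101100✓ 101101✓ 101110✓ 110000✓ 110010✓ 111010✓ 111100✓
Round 1: -01100 -11010 010-01 1-1100 1011-0 10110- 11-010 1100-0
PIs = {-01100, -11010, 010-01, 1-1100, 100111, 1011-0, 10110-, 11-010, 1100-0}
Coverage chart:
  m12: -01100 ←essential
  m17: 010-01 ←essential
  m21: 010-01 ←essential
  m26: -11010 ←essential
  m39: 100111 ←essential
  m44: -01100,1-1100,1011-0,10110-
  m45: 10110- ←essential
  m46: 1011-0 ←essential
  m48: 1100-0 ←essential
  m50: 11-010,1100-0
  m58: -11010,11-010
  m60: 1-1100 ←essential
Essential: -01100, -11010, 010-01, 1-1100, 100111, 1011-0, 10110-, 1100-0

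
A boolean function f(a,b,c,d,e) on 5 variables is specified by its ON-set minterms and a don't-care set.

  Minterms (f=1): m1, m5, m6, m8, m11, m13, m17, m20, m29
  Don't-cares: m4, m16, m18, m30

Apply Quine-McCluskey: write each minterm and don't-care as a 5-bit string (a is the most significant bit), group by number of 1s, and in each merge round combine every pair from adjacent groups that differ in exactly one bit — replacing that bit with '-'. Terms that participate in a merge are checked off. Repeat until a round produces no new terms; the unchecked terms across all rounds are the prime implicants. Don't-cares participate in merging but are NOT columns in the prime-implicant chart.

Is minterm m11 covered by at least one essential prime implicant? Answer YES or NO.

YES

[col 0] 00001*, 00100*, 00101*, 00110*, 01000, 01011, 01101*, 10000*, 10001*, 10010*, 10100*, 11101*, 11110
[col 1] -0001, -0100, -1101, 0-101, 00-01, 001-0, 0010-, 10-00, 100-0, 1000-
Prime implicants: -0001, -0100, -1101, 0-101, 00-01, 001-0, 0010-, 01000, 01011, 10-00, 100-0, 1000-, 11110
PI chart (minterm → PIs covering it):
  1 | -0001,00-01
  5 | 0-101,00-01,0010-
  6 | 001-0  (sole → essential)
  8 | 01000  (sole → essential)
  11 | 01011  (sole → essential)
  13 | -1101,0-101
  17 | -0001,1000-
  20 | -0100,10-00
  29 | -1101  (sole → essential)
Essential prime implicants: -1101, 001-0, 01000, 01011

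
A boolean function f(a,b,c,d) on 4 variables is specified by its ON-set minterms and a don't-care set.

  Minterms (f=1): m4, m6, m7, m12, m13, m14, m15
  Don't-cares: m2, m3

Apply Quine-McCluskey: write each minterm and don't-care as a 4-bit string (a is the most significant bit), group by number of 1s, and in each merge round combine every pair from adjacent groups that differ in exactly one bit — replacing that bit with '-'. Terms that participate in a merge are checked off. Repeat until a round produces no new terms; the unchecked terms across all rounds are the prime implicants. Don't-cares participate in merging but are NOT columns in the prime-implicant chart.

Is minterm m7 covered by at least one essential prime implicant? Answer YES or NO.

NO

[col 0] 0010*, 0011*, 0100*, 0110*, 0111*, 1100*, 1101*, 1110*, 1111*
[col 1] -100*, -110*, -111*, 0-10*, 0-11*, 001-*, 01-0*, 011-*, 11-0*, 11-1*, 110-*, 111-*
[col 2] -1-0, -11-, 0-1-, 11--
Prime implicants: -1-0, -11-, 0-1-, 11--
PI chart (minterm → PIs covering it):
  4 | -1-0  (sole → essential)
  6 | -1-0,-11-,0-1-
  7 | -11-,0-1-
  12 | -1-0,11--
  13 | 11--  (sole → essential)
  14 | -1-0,-11-,11--
  15 | -11-,11--
Essential prime implicants: -1-0, 11--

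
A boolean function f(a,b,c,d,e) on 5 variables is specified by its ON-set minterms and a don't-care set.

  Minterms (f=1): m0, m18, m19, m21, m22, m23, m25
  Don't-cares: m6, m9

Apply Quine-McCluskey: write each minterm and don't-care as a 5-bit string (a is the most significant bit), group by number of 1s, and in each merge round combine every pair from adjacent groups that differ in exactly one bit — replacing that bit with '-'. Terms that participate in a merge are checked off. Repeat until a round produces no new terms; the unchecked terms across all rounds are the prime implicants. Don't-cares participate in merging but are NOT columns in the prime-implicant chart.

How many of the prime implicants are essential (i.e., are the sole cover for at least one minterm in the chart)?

4

[col 0] 00000, 00110*, 01001*, 10010*, 10011*, 10101*, 10110*, 10111*, 11001*
[col 1] -0110, -1001, 10-10*, 10-11*, 1001-*, 101-1, 1011-*
[col 2] 10-1-
Prime implicants: -0110, -1001, 00000, 10-1-, 101-1
PI chart (minterm → PIs covering it):
  0 | 00000  (sole → essential)
  18 | 10-1-  (sole → essential)
  19 | 10-1-  (sole → essential)
  21 | 101-1  (sole → essential)
  22 | -0110,10-1-
  23 | 10-1-,101-1
  25 | -1001  (sole → essential)
Essential prime implicants: -1001, 00000, 10-1-, 101-1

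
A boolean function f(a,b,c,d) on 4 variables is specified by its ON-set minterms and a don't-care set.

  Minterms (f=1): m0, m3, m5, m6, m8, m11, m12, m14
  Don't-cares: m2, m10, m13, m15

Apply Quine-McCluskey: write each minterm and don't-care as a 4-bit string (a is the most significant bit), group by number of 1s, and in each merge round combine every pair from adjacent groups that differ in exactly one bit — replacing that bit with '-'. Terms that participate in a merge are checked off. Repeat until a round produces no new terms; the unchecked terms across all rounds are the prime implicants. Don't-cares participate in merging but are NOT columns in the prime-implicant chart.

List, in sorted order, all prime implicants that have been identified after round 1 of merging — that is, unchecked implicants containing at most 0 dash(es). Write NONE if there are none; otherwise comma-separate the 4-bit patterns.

NONE

Round 0: 0000✓ 0010✓ 0011✓ 0101✓ 0110✓ 1000✓ 1010✓ 1011✓ 1100✓ 1101✓ 1110✓ 1111✓
Round 1: -000✓ -010✓ -011✓ -101 -110✓ 0-10✓ 00-0✓ 001-✓ 1-00✓ 1-10✓ 1-11✓ 10-0✓ 101-✓ 11-0✓ 11-1✓ 110-✓ 111-✓
Round 2: --10 -0-0 -01- 1--0 1-1- 11--
PIs = {--10, -0-0, -01-, -101, 1--0, 1-1-, 11--}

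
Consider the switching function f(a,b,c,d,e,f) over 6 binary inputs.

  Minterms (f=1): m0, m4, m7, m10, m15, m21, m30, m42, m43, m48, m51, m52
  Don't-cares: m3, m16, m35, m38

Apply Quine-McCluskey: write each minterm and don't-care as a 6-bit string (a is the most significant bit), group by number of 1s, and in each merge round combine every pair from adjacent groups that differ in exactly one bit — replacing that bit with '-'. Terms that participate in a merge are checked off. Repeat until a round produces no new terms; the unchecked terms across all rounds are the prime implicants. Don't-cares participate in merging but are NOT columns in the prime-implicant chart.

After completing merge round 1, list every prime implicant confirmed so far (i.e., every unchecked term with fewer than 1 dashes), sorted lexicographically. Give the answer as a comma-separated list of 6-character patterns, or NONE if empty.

010101, 011110, 100110

[col 0] 000000*, 000011*, 000100*, 000111*, 001010*, 001111*, 010000*, 010101, 011110, 100011*, 100110, 101010*, 101011*, 110000*, 110011*, 110100*
[col 1] -00011, -01010, -10000, 0-0000, 00-111, 000-00, 000-11, 1-0011, 10-011, 10101-, 110-00
Prime implicants: -00011, -01010, -10000, 0-0000, 00-111, 000-00, 000-11, 010101, 011110, 1-0011, 10-011, 100110, 10101-, 110-00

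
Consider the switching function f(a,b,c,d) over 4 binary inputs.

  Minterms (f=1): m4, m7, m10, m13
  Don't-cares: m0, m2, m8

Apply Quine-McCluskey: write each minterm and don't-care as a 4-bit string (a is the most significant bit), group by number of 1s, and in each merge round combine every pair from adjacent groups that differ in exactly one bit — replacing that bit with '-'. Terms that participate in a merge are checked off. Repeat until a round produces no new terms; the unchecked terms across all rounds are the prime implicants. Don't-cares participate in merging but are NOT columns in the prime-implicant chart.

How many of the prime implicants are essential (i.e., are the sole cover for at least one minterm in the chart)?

size-2^0 implicants → 0000(✓)  0010(✓)  0100(✓)  0111  1000(✓)  1010(✓)  1101
size-2^1 implicants → -000(✓)  -010(✓)  0-00  00-0(✓)  10-0(✓)
size-2^2 implicants → -0-0
Unchecked terms (primes): -0-0, 0-00, 0111, 1101
Minterm coverage:
  m4 ⊆ 0-00 [E]
  m7 ⊆ 0111 [E]
  m10 ⊆ -0-0 [E]
  m13 ⊆ 1101 [E]
E = {-0-0, 0-00, 0111, 1101}

4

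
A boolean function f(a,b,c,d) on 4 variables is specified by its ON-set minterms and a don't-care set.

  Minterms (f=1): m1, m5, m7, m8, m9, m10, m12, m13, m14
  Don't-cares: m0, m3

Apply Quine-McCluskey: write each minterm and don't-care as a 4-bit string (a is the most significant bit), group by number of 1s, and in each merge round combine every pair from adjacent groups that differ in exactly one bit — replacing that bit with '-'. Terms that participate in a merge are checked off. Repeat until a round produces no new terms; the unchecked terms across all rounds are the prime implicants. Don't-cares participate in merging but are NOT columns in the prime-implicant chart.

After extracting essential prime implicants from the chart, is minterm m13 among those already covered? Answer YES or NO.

size-2^0 implicants → 0000(✓)  0001(✓)  0011(✓)  0101(✓)  0111(✓)  1000(✓)  1001(✓)  1010(✓)  1100(✓)  1101(✓)  1110(✓)
size-2^1 implicants → -000(✓)  -001(✓)  -101(✓)  0-01(✓)  0-11(✓)  00-1(✓)  000-(✓)  01-1(✓)  1-00(✓)  1-01(✓)  1-10(✓)  10-0(✓)  100-(✓)  11-0(✓)  110-(✓)
size-2^2 implicants → --01  -00-  0--1  1--0  1-0-
Unchecked terms (primes): --01, -00-, 0--1, 1--0, 1-0-
Minterm coverage:
  m1 ⊆ --01,-00-,0--1
  m5 ⊆ --01,0--1
  m7 ⊆ 0--1 [E]
  m8 ⊆ -00-,1--0,1-0-
  m9 ⊆ --01,-00-,1-0-
  m10 ⊆ 1--0 [E]
  m12 ⊆ 1--0,1-0-
  m13 ⊆ --01,1-0-
  m14 ⊆ 1--0 [E]
E = {0--1, 1--0}

NO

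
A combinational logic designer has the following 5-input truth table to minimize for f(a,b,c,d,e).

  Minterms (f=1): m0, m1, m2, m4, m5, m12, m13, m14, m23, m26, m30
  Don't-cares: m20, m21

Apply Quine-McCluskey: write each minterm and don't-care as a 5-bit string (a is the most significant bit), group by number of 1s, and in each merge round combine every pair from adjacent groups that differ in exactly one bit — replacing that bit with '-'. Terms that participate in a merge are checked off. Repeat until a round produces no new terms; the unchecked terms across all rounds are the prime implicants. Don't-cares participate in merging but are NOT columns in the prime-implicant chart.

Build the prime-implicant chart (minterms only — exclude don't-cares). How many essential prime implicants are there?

5

[col 0] 00000*, 00001*, 00010*, 00100*, 00101*, 01100*, 01101*, 01110*, 10100*, 10101*, 10111*, 11010*, 11110*
[col 1] -0100*, -0101*, -1110, 0-100*, 0-101*, 00-00*, 00-01*, 000-0, 0000-*, 0010-*, 011-0, 0110-*, 101-1, 1010-*, 11-10
[col 2] -010-, 0-10-, 00-0-
Prime implicants: -010-, -1110, 0-10-, 00-0-, 000-0, 011-0, 101-1, 11-10
PI chart (minterm → PIs covering it):
  0 | 00-0-,000-0
  1 | 00-0-  (sole → essential)
  2 | 000-0  (sole → essential)
  4 | -010-,0-10-,00-0-
  5 | -010-,0-10-,00-0-
  12 | 0-10-,011-0
  13 | 0-10-  (sole → essential)
  14 | -1110,011-0
  23 | 101-1  (sole → essential)
  26 | 11-10  (sole → essential)
  30 | -1110,11-10
Essential prime implicants: 0-10-, 00-0-, 000-0, 101-1, 11-10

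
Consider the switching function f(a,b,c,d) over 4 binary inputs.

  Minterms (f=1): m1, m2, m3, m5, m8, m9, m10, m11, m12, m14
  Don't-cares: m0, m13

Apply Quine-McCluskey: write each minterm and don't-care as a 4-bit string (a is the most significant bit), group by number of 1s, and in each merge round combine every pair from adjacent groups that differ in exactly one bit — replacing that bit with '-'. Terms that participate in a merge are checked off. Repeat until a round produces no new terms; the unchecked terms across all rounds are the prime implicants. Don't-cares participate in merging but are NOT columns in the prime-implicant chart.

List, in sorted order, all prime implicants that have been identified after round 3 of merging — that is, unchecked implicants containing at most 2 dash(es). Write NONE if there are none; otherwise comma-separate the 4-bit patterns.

--01, 1--0, 1-0-

size-2^0 implicants → 0000(✓)  0001(✓)  0010(✓)  0011(✓)  0101(✓)  1000(✓)  1001(✓)  1010(✓)  1011(✓)  1100(✓)  1101(✓)  1110(✓)
size-2^1 implicants → -000(✓)  -001(✓)  -010(✓)  -011(✓)  -101(✓)  0-01(✓)  00-0(✓)  00-1(✓)  000-(✓)  001-(✓)  1-00(✓)  1-01(✓)  1-10(✓)  10-0(✓)  10-1(✓)  100-(✓)  101-(✓)  11-0(✓)  110-(✓)
size-2^2 implicants → --01  -0-0(✓)  -0-1(✓)  -00-(✓)  -01-(✓)  00--(✓)  1--0  1-0-  10--(✓)
size-2^3 implicants → -0--
Unchecked terms (primes): --01, -0--, 1--0, 1-0-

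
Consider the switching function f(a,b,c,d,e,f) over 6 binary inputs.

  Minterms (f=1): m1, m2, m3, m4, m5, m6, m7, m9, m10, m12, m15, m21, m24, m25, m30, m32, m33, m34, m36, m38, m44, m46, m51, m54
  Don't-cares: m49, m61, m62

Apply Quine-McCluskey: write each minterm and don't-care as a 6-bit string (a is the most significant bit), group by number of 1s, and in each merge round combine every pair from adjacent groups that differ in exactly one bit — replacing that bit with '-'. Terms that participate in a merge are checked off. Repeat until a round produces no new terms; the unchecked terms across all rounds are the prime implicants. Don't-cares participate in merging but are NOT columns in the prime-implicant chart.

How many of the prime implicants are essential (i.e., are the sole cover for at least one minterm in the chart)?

size-2^0 implicants → 000001(✓)  000010(✓)  000011(✓)  000100(✓)  000101(✓)  000110(✓)  000111(✓)  001001(✓)  001010(✓)  001100(✓)  001111(✓)  010101(✓)  011000(✓)  011001(✓)  011110(✓)  100000(✓)  100001(✓)  100010(✓)  100100(✓)  100110(✓)  101100(✓)  101110(✓)  110001(✓)  110011(✓)  110110(✓)  111101  111110(✓)
size-2^1 implicants → -00001  -00010(✓)  -00100(✓)  -00110(✓)  -01100(✓)  -11110  0-0101  0-1001  00-001  00-010  00-100(✓)  00-111  000-01(✓)  000-10(✓)  000-11(✓)  0000-1(✓)  00001-(✓)  0001-0(✓)  0001-1(✓)  00010-(✓)  00011-(✓)  01100-  1-0001  1-0110(✓)  1-1110(✓)  10-100(✓)  10-110(✓)  100-00(✓)  100-10(✓)  1000-0(✓)  10000-  1001-0(✓)  1011-0(✓)  11-110(✓)  1100-1
size-2^2 implicants → -0-100  -00-10  -001-0  000--1  000-1-  0001--  1--110  10-1-0  100--0
Unchecked terms (primes): -0-100, -00-10, -00001, -001-0, -11110, 0-0101, 0-1001, 00-001, 00-010, 00-111, 000--1, 000-1-, 0001--, 01100-, 1--110, 1-0001, 10-1-0, 100--0, 10000-, 1100-1, 111101
Minterm coverage:
  m1 ⊆ -00001,00-001,000--1
  m2 ⊆ -00-10,00-010,000-1-
  m3 ⊆ 000--1,000-1-
  m4 ⊆ -0-100,-001-0,0001--
  m5 ⊆ 0-0101,000--1,0001--
  m6 ⊆ -00-10,-001-0,000-1-,0001--
  m7 ⊆ 00-111,000--1,000-1-,0001--
  m9 ⊆ 0-1001,00-001
  m10 ⊆ 00-010 [E]
  m12 ⊆ -0-100 [E]
  m15 ⊆ 00-111 [E]
  m21 ⊆ 0-0101 [E]
  m24 ⊆ 01100- [E]
  m25 ⊆ 0-1001,01100-
  m30 ⊆ -11110 [E]
  m32 ⊆ 100--0,10000-
  m33 ⊆ -00001,1-0001,10000-
  m34 ⊆ -00-10,100--0
  m36 ⊆ -0-100,-001-0,10-1-0,100--0
  m38 ⊆ -00-10,-001-0,1--110,10-1-0,100--0
  m44 ⊆ -0-100,10-1-0
  m46 ⊆ 1--110,10-1-0
  m51 ⊆ 1100-1 [E]
  m54 ⊆ 1--110 [E]
E = {-0-100, -11110, 0-0101, 00-010, 00-111, 01100-, 1--110, 1100-1}

8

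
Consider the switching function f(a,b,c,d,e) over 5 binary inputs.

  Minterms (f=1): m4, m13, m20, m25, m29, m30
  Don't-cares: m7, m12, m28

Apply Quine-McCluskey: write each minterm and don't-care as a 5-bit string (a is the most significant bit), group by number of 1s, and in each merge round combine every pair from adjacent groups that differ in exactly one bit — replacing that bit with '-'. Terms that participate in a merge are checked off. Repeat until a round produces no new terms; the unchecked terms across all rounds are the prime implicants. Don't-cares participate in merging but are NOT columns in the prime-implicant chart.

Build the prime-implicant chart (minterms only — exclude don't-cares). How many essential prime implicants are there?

[col 0] 00100*, 00111, 01100*, 01101*, 10100*, 11001*, 11100*, 11101*, 11110*
[col 1] -0100*, -1100*, -1101*, 0-100*, 0110-*, 1-100*, 11-01, 111-0, 1110-*
[col 2] --100, -110-
Prime implicants: --100, -110-, 00111, 11-01, 111-0
PI chart (minterm → PIs covering it):
  4 | --100  (sole → essential)
  13 | -110-  (sole → essential)
  20 | --100  (sole → essential)
  25 | 11-01  (sole → essential)
  29 | -110-,11-01
  30 | 111-0  (sole → essential)
Essential prime implicants: --100, -110-, 11-01, 111-0

4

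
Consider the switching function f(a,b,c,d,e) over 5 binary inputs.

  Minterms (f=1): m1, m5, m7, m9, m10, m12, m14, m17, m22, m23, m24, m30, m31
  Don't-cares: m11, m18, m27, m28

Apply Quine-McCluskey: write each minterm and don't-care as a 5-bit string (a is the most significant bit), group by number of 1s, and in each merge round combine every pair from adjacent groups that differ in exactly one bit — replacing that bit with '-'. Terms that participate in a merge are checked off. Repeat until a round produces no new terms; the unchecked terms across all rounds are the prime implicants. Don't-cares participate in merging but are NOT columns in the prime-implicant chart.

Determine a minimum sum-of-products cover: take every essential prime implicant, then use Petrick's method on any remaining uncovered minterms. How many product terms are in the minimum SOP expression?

7

Round 0: 00001✓ 00101✓ 00111✓ 01001✓ 01010✓ 01011✓ 01100✓ 01110✓ 10001✓ 10010✓ 10110✓ 10111✓ 11000✓ 11011✓ 11100✓ 11110✓ 11111✓
Round 1: -0001 -0111 -1011 -1100✓ -1110✓ 0-001 00-01 001-1 01-10 010-1 0101- 011-0✓ 1-110✓ 1-111✓ 10-10 1011-✓ 11-00 11-11 111-0✓ 1111-✓
Round 2: -11-0 1-11-
PIs = {-0001, -0111, -1011, -11-0, 0-001, 00-01, 001-1, 01-10, 010-1, 0101-, 1-11-, 10-10, 11-00, 11-11}
Coverage chart:
  m1: -0001,0-001,00-01
  m5: 00-01,001-1
  m7: -0111,001-1
  m9: 0-001,010-1
  m10: 01-10,0101-
  m12: -11-0 ←essential
  m14: -11-0,01-10
  m17: -0001 ←essential
  m22: 1-11-,10-10
  m23: -0111,1-11-
  m24: 11-00 ←essential
  m30: -11-0,1-11-
  m31: 1-11-,11-11
Essential: -0001, -11-0, 11-00
Petrick residual → 0-001, 001-1, 01-10, 1-11-
Min cover (7 terms): b'c'd'e + bce' + a'c'd'e + a'b'ce + a'bde' + acd + abd'e'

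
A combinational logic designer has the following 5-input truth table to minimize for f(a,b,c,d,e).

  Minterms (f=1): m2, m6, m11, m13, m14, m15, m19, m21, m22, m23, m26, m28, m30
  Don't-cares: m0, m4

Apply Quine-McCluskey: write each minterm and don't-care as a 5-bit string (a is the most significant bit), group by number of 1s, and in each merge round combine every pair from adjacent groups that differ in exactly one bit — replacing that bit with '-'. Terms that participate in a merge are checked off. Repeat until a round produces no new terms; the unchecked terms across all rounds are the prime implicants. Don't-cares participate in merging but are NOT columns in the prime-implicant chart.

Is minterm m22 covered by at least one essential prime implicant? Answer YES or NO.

NO

Round 0: 00000✓ 00010✓ 00100✓ 00110✓ 01011✓ 01101✓ 01110✓ 01111✓ 10011✓ 10101✓ 10110✓ 10111✓ 11010✓ 11100✓ 11110✓
Round 1: -0110✓ -1110✓ 0-110✓ 00-00✓ 00-10✓ 000-0✓ 001-0✓ 01-11 011-1 0111- 1-110✓ 10-11 101-1 1011- 11-10 111-0
Round 2: --110 00--0
PIs = {--110, 00--0, 01-11, 011-1, 0111-, 10-11, 101-1, 1011-, 11-10, 111-0}
Coverage chart:
  m2: 00--0 ←essential
  m6: --110,00--0
  m11: 01-11 ←essential
  m13: 011-1 ←essential
  m14: --110,0111-
  m15: 01-11,011-1,0111-
  m19: 10-11 ←essential
  m21: 101-1 ←essential
  m22: --110,1011-
  m23: 10-11,101-1,1011-
  m26: 11-10 ←essential
  m28: 111-0 ←essential
  m30: --110,11-10,111-0
Essential: 00--0, 01-11, 011-1, 10-11, 101-1, 11-10, 111-0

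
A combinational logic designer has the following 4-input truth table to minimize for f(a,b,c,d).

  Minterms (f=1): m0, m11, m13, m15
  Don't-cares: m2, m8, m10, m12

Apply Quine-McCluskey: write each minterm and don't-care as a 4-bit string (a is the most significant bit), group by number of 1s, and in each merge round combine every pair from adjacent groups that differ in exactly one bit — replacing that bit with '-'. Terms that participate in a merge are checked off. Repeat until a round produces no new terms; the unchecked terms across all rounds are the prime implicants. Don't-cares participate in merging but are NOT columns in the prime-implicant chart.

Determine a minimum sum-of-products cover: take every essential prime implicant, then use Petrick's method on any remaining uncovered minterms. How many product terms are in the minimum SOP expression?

size-2^0 implicants → 0000(✓)  0010(✓)  1000(✓)  1010(✓)  1011(✓)  1100(✓)  1101(✓)  1111(✓)
size-2^1 implicants → -000(✓)  -010(✓)  00-0(✓)  1-00  1-11  10-0(✓)  101-  11-1  110-
size-2^2 implicants → -0-0
Unchecked terms (primes): -0-0, 1-00, 1-11, 101-, 11-1, 110-
Minterm coverage:
  m0 ⊆ -0-0 [E]
  m11 ⊆ 1-11,101-
  m13 ⊆ 11-1,110-
  m15 ⊆ 1-11,11-1
E = {-0-0}
Petrick residual → 1-11, 11-1
Cover = b'd' + acd + abd  |cover|=3

3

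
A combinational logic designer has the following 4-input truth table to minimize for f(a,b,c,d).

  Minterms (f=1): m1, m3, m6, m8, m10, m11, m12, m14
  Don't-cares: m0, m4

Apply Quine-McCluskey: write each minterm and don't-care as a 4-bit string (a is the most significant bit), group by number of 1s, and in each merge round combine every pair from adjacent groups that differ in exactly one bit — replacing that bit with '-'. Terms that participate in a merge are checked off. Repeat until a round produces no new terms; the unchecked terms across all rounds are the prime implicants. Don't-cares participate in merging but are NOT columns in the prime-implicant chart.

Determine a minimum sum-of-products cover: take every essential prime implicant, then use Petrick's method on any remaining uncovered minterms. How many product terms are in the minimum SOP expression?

4

[col 0] 0000*, 0001*, 0011*, 0100*, 0110*, 1000*, 1010*, 1011*, 1100*, 1110*
[col 1] -000*, -011, -100*, -110*, 0-00*, 00-1, 000-, 01-0*, 1-00*, 1-10*, 10-0*, 101-, 11-0*
[col 2] --00, -1-0, 1--0
Prime implicants: --00, -011, -1-0, 00-1, 000-, 1--0, 101-
PI chart (minterm → PIs covering it):
  1 | 00-1,000-
  3 | -011,00-1
  6 | -1-0  (sole → essential)
  8 | --00,1--0
  10 | 1--0,101-
  11 | -011,101-
  12 | --00,-1-0,1--0
  14 | -1-0,1--0
Essential prime implicants: -1-0
Petrick residual → --00, 00-1, 101-
Minimum SOP uses 4 PIs: c'd' + bd' + a'b'd + ab'c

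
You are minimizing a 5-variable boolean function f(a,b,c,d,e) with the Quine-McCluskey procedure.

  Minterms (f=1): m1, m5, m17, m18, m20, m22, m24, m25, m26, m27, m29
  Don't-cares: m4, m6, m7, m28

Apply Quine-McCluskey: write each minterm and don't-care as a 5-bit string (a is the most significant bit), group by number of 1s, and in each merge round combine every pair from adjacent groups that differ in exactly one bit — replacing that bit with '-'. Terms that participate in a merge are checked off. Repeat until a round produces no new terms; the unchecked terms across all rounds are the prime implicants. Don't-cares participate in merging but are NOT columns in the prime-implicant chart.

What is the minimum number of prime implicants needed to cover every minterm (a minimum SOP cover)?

6

Round 0: 00001✓ 00100✓ 00101✓ 00110✓ 00111✓ 10001✓ 10010✓ 10100✓ 10110✓ 11000✓ 11001✓ 11010✓ 11011✓ 11100✓ 11101✓
Round 1: -0001 -0100✓ -0110✓ 00-01 001-0✓ 001-1✓ 0010-✓ 0011-✓ 1-001 1-010 1-100 10-10 101-0✓ 11-00✓ 11-01✓ 110-0✓ 110-1✓ 1100-✓ 1101-✓ 1110-✓
Round 2: -01-0 001-- 11-0- 110--
PIs = {-0001, -01-0, 00-01, 001--, 1-001, 1-010, 1-100, 10-10, 11-0-, 110--}
Coverage chart:
  m1: -0001,00-01
  m5: 00-01,001--
  m17: -0001,1-001
  m18: 1-010,10-10
  m20: -01-0,1-100
  m22: -01-0,10-10
  m24: 11-0-,110--
  m25: 1-001,11-0-,110--
  m26: 1-010,110--
  m27: 110-- ←essential
  m29: 11-0- ←essential
Essential: 11-0-, 110--
Petrick residual → -0001, -01-0, 00-01, 1-010
Min cover (6 terms): b'c'd'e + b'ce' + a'b'd'e + ac'de' + abd' + abc'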